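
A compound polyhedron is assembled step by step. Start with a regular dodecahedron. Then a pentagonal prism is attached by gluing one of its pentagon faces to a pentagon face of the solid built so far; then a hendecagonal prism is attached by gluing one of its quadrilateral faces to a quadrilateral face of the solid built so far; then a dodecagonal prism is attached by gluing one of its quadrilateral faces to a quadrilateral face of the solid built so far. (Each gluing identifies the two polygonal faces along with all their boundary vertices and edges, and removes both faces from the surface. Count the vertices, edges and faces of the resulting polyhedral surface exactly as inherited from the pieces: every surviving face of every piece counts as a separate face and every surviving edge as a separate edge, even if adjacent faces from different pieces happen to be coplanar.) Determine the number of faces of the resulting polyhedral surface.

40

A regular dodecahedron: V=20, E=30, F=12.
Attach a pentagonal prism (V=10, E=15, F=7) along a 5-gon: merge 5 vertices and 5 edges, delete both glued faces → V=25, E=40, F=17.
Attach a hendecagonal prism (V=22, E=33, F=13) along a 4-gon: merge 4 vertices and 4 edges, delete both glued faces → V=43, E=69, F=28.
Attach a dodecagonal prism (V=24, E=36, F=14) along a 4-gon: merge 4 vertices and 4 edges, delete both glued faces → V=63, E=101, F=40.
Check: V − E + F = 63 − 101 + 40 = 2.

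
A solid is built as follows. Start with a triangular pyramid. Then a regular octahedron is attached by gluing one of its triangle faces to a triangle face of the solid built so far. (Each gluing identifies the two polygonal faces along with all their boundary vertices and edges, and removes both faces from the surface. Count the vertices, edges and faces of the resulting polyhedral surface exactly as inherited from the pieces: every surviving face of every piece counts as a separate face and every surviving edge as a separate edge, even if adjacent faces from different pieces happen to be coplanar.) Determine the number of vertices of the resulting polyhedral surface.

A triangular pyramid: V=4, E=6, F=4.
Attach a regular octahedron (V=6, E=12, F=8) along a 3-gon: merge 3 vertices and 3 edges, delete both glued faces → V=7, E=15, F=10.
Check: V − E + F = 7 − 15 + 10 = 2.

7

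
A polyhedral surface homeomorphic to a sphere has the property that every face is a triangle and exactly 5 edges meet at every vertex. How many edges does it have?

30

Each face has 3 edges and each edge borders two faces, so 2E = 3F.
Each vertex has degree 5, so 5V = 2E and hence V = 3F/5.
Euler: V − E + F = 2 ⇒ (3F/5) − (3F/2) + F = 2.
Multiply by 10: (6 − 15 + 10)F = 20, i.e. 1F = 20.
So F = 20, E = 3·20/2 = 30, V = 3·20/5 = 12.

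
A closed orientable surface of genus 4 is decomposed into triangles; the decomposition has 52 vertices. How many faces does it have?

116

χ = 2 − 2·4 = -6, and every face is a triangle so 3F = 2E.
V − E + F = -6 with E = 3F/2 gives 52 − (3/2 − 1)·F = -6, so F = 116 and E = 174.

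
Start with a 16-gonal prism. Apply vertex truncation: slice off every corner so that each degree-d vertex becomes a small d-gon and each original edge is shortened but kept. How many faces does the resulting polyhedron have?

50

The base solid has V = 32, E = 48, F = 18.
Truncation replaces each original edge-end by a new vertex, so V′ = 2E = 96.
Each original edge survives, and each old vertex of degree d contributes d new edges; summing degrees gives Σd = 2E, so E′ = E + 2E = 3E = 144.
Each original face survives and each original vertex becomes one new face: F′ = F + V = 50.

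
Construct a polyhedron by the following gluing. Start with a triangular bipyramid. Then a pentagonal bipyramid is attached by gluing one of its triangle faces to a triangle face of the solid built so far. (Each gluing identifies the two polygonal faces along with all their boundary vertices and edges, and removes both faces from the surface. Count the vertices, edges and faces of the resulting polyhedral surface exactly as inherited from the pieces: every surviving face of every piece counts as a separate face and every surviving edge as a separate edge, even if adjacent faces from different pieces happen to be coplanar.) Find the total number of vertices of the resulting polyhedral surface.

A triangular bipyramid: V=5, E=9, F=6.
Attach a pentagonal bipyramid (V=7, E=15, F=10) along a 3-gon: merge 3 vertices and 3 edges, delete both glued faces → V=9, E=21, F=14.
Check: V − E + F = 9 − 21 + 14 = 2.

9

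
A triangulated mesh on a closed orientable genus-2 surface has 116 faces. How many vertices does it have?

56

χ = 2 − 2·2 = -2, and every face is a triangle so 3F = 2E.
E = 3·116/2 = 174. Then V = -2 + E − F = -2 + 174 − 116 = 56.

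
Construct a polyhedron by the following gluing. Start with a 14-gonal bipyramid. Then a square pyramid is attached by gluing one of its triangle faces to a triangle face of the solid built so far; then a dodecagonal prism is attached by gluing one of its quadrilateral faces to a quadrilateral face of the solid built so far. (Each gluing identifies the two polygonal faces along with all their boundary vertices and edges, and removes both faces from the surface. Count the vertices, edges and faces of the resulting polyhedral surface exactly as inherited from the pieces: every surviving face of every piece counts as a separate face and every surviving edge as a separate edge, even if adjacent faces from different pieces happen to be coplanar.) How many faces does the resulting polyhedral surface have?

43

A 14-gonal bipyramid: V=16, E=42, F=28.
Attach a square pyramid (V=5, E=8, F=5) along a 3-gon: merge 3 vertices and 3 edges, delete both glued faces → V=18, E=47, F=31.
Attach a dodecagonal prism (V=24, E=36, F=14) along a 4-gon: merge 4 vertices and 4 edges, delete both glued faces → V=38, E=79, F=43.
Check: V − E + F = 38 − 79 + 43 = 2.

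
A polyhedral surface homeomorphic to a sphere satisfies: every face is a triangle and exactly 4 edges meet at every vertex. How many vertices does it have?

6

Each face has 3 edges and each edge borders two faces, so 2E = 3F.
Each vertex has degree 4, so 4V = 2E and hence V = 3F/4.
Euler: V − E + F = 2 ⇒ (3F/4) − (3F/2) + F = 2.
Multiply by 8: (6 − 12 + 8)F = 16, i.e. 2F = 16.
So F = 8, E = 3·8/2 = 12, V = 3·8/4 = 6.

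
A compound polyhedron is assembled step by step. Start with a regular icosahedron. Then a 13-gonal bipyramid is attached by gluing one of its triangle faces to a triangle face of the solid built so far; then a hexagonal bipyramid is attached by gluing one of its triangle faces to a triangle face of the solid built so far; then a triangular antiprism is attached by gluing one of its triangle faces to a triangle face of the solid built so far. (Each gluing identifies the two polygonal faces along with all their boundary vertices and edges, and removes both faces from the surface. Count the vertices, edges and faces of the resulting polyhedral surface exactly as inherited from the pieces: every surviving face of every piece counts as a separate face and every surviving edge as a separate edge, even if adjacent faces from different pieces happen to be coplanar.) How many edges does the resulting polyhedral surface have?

A regular icosahedron: V=12, E=30, F=20.
Attach a 13-gonal bipyramid (V=15, E=39, F=26) along a 3-gon: merge 3 vertices and 3 edges, delete both glued faces → V=24, E=66, F=44.
Attach a hexagonal bipyramid (V=8, E=18, F=12) along a 3-gon: merge 3 vertices and 3 edges, delete both glued faces → V=29, E=81, F=54.
Attach a triangular antiprism (V=6, E=12, F=8) along a 3-gon: merge 3 vertices and 3 edges, delete both glued faces → V=32, E=90, F=60.
Check: V − E + F = 32 − 90 + 60 = 2.

90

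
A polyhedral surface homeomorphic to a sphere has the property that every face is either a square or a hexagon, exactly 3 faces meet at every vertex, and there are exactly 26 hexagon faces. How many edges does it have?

Let x be the number of squares; then F = 26 + x.
Edge–face incidences: 2E = 6·26 + 4·x = 156 + 4x.
Every vertex has degree 3, so 3V = 2E.
Euler: V − E + F = 2 ⇒ (2E)/3 − E + (26 + x) = 2.
Multiply by 6: 2·(2E) − 3·(2E) + 6·(26 + x) = 12, i.e. 156 + 6x − (156 + 4x) = 12.
Collecting terms: 2x = 12, so x = 6.
Then 2E = 156 + 4·6 = 180, so E = 90, V = 2E/3 = 60, F = 26 + 6 = 32.

90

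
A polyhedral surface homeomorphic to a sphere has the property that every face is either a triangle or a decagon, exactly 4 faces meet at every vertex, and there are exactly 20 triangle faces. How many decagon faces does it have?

2

Let x be the number of decagons; then F = 20 + x.
Edge–face incidences: 2E = 3·20 + 10·x = 60 + 10x.
Every vertex has degree 4, so 4V = 2E.
Euler: V − E + F = 2 ⇒ (2E)/4 − E + (20 + x) = 2.
Multiply by 8: 2·(2E) − 4·(2E) + 8·(20 + x) = 16, i.e. 160 + 8x − 2·(60 + 10x) = 16.
Collecting terms: −12x + 40 = 16, so −12x = −24, so x = 2.
Then 2E = 60 + 10·2 = 80, so E = 40, V = 2E/4 = 20, F = 20 + 2 = 22.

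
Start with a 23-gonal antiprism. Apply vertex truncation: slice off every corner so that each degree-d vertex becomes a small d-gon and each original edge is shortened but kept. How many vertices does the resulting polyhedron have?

The base solid has V = 46, E = 92, F = 48.
Truncation replaces each original edge-end by a new vertex, so V′ = 2E = 184.
Each original edge survives, and each old vertex of degree d contributes d new edges; summing degrees gives Σd = 2E, so E′ = E + 2E = 3E = 276.
Each original face survives and each original vertex becomes one new face: F′ = F + V = 94.

184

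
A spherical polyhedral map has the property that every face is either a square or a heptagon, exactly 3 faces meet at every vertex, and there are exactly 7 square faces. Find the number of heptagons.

2

Let x be the number of heptagons; then F = 7 + x.
Edge–face incidences: 2E = 4·7 + 7·x = 28 + 7x.
Every vertex has degree 3, so 3V = 2E.
Euler: V − E + F = 2 ⇒ (2E)/3 − E + (7 + x) = 2.
Multiply by 6: 2·(2E) − 3·(2E) + 6·(7 + x) = 12, i.e. 42 + 6x − (28 + 7x) = 12.
Collecting terms: −x + 14 = 12, so −x = −2, so x = 2.
Then 2E = 28 + 7·2 = 42, so E = 21, V = 2E/3 = 14, F = 7 + 2 = 9.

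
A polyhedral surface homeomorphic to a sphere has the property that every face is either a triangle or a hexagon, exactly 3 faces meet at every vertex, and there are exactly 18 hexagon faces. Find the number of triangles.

Let x be the number of triangles; then F = 18 + x.
Edge–face incidences: 2E = 6·18 + 3·x = 108 + 3x.
Every vertex has degree 3, so 3V = 2E.
Euler: V − E + F = 2 ⇒ (2E)/3 − E + (18 + x) = 2.
Multiply by 6: 2·(2E) − 3·(2E) + 6·(18 + x) = 12, i.e. 108 + 6x − (108 + 3x) = 12.
Collecting terms: 3x = 12, so x = 4.
Then 2E = 108 + 3·4 = 120, so E = 60, V = 2E/3 = 40, F = 18 + 4 = 22.

4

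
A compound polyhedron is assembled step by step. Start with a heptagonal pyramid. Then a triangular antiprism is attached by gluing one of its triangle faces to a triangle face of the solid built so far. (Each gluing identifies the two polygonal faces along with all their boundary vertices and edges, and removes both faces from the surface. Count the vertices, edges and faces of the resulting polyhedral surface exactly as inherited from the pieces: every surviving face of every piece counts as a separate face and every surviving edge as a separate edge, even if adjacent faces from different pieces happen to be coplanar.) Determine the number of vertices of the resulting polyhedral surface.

11

A heptagonal pyramid: V=8, E=14, F=8.
Attach a triangular antiprism (V=6, E=12, F=8) along a 3-gon: merge 3 vertices and 3 edges, delete both glued faces → V=11, E=23, F=14.
Check: V − E + F = 11 − 23 + 14 = 2.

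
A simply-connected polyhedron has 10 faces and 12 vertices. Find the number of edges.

20

Here V − E + F = 2.
E = V + F − (2) = 12 + 10 − (2) = 20.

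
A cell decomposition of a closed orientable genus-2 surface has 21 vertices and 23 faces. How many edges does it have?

For a closed orientable surface of genus 2, χ = 2 − 2·2 = -2.
E = V + F − (-2) = 21 + 23 − (-2) = 46.

46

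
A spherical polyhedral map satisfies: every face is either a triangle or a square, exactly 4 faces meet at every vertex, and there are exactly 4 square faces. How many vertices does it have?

10

Let x be the number of triangles; then F = 4 + x.
Edge–face incidences: 2E = 4·4 + 3·x = 16 + 3x.
Every vertex has degree 4, so 4V = 2E.
Euler: V − E + F = 2 ⇒ (2E)/4 − E + (4 + x) = 2.
Multiply by 8: 2·(2E) − 4·(2E) + 8·(4 + x) = 16, i.e. 32 + 8x − 2·(16 + 3x) = 16.
Collecting terms: 2x = 16, so x = 8.
Then 2E = 16 + 3·8 = 40, so E = 20, V = 2E/4 = 10, F = 4 + 8 = 12.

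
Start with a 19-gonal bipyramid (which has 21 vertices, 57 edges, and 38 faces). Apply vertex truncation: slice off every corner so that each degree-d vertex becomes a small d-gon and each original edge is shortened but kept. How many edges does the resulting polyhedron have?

Truncation replaces each original edge-end by a new vertex, so V′ = 2E = 114.
Each original edge survives, and each old vertex of degree d contributes d new edges; summing degrees gives Σd = 2E, so E′ = E + 2E = 3E = 171.
Each original face survives and each original vertex becomes one new face: F′ = F + V = 59.

171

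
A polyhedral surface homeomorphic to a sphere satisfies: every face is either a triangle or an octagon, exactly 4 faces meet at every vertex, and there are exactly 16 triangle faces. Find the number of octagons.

Let x be the number of octagons; then F = 16 + x.
Edge–face incidences: 2E = 3·16 + 8·x = 48 + 8x.
Every vertex has degree 4, so 4V = 2E.
Euler: V − E + F = 2 ⇒ (2E)/4 − E + (16 + x) = 2.
Multiply by 8: 2·(2E) − 4·(2E) + 8·(16 + x) = 16, i.e. 128 + 8x − 2·(48 + 8x) = 16.
Collecting terms: −8x + 32 = 16, so −8x = −16, so x = 2.
Then 2E = 48 + 8·2 = 64, so E = 32, V = 2E/4 = 16, F = 16 + 2 = 18.

2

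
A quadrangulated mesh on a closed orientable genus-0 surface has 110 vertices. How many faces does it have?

108

χ = 2 − 2·0 = 2, and every face is a square so 4F = 2E.
V − E + F = 2 with E = 4F/2 gives 110 − (4/2 − 1)·F = 2, so F = 108 and E = 216.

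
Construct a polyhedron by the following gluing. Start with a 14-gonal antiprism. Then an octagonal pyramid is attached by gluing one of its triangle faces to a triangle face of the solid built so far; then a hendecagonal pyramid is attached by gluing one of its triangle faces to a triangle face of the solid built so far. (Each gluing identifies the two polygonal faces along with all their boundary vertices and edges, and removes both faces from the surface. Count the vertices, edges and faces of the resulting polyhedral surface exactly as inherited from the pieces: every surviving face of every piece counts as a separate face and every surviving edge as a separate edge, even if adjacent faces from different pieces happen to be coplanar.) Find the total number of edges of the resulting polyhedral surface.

A 14-gonal antiprism: V=28, E=56, F=30.
Attach an octagonal pyramid (V=9, E=16, F=9) along a 3-gon: merge 3 vertices and 3 edges, delete both glued faces → V=34, E=69, F=37.
Attach a hendecagonal pyramid (V=12, E=22, F=12) along a 3-gon: merge 3 vertices and 3 edges, delete both glued faces → V=43, E=88, F=47.
Check: V − E + F = 43 − 88 + 47 = 2.

88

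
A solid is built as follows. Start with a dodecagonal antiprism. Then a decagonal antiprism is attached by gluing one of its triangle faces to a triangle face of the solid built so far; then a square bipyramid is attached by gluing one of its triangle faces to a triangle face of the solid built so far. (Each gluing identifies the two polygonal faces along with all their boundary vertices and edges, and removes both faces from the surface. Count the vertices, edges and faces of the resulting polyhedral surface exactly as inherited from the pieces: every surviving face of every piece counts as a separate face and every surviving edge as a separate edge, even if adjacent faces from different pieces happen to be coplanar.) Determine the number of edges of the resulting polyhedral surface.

94

A dodecagonal antiprism: V=24, E=48, F=26.
Attach a decagonal antiprism (V=20, E=40, F=22) along a 3-gon: merge 3 vertices and 3 edges, delete both glued faces → V=41, E=85, F=46.
Attach a square bipyramid (V=6, E=12, F=8) along a 3-gon: merge 3 vertices and 3 edges, delete both glued faces → V=44, E=94, F=52.
Check: V − E + F = 44 − 94 + 52 = 2.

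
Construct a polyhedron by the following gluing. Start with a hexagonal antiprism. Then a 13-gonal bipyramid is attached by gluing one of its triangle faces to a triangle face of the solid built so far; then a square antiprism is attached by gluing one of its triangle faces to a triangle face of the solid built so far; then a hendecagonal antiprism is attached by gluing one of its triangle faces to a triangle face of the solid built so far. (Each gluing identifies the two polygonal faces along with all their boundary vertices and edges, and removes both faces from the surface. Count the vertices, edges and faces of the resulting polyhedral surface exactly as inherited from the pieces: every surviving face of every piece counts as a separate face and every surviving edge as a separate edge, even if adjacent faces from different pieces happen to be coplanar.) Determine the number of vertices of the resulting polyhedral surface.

48

A hexagonal antiprism: V=12, E=24, F=14.
Attach a 13-gonal bipyramid (V=15, E=39, F=26) along a 3-gon: merge 3 vertices and 3 edges, delete both glued faces → V=24, E=60, F=38.
Attach a square antiprism (V=8, E=16, F=10) along a 3-gon: merge 3 vertices and 3 edges, delete both glued faces → V=29, E=73, F=46.
Attach a hendecagonal antiprism (V=22, E=44, F=24) along a 3-gon: merge 3 vertices and 3 edges, delete both glued faces → V=48, E=114, F=68.
Check: V − E + F = 48 − 114 + 68 = 2.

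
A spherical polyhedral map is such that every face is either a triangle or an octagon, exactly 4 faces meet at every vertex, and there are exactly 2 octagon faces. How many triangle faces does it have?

Let x be the number of triangles; then F = 2 + x.
Edge–face incidences: 2E = 8·2 + 3·x = 16 + 3x.
Every vertex has degree 4, so 4V = 2E.
Euler: V − E + F = 2 ⇒ (2E)/4 − E + (2 + x) = 2.
Multiply by 8: 2·(2E) − 4·(2E) + 8·(2 + x) = 16, i.e. 16 + 8x − 2·(16 + 3x) = 16.
Collecting terms: 2x − 16 = 16, so 2x = 32, so x = 16.
Then 2E = 16 + 3·16 = 64, so E = 32, V = 2E/4 = 16, F = 2 + 16 = 18.

16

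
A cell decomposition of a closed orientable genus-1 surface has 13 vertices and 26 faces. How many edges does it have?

39

For a closed orientable surface of genus 1, χ = 2 − 2·1 = 0.
E = V + F − (0) = 13 + 26 − (0) = 39.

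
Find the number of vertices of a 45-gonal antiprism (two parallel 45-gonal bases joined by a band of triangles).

90

An antiprism on an n-gon has two n-gon caps and 2n triangles: V = 2·45 = 90, E = 4·45 = 180, F = 2·45 + 2 = 92.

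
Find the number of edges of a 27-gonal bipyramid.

A bipyramid over an n-gon has 2n triangular faces and n + 2 vertices: V = 27 + 2 = 29, E = 3·27 = 81, F = 2·27 = 54.
Check: V − E + F = 29 − 81 + 54 = 2.

81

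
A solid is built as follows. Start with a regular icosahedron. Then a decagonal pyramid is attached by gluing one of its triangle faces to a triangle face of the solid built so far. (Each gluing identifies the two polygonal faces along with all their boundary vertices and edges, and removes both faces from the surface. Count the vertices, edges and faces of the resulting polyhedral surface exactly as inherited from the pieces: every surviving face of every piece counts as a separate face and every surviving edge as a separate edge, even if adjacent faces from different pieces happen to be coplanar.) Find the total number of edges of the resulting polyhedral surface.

47

A regular icosahedron: V=12, E=30, F=20.
Attach a decagonal pyramid (V=11, E=20, F=11) along a 3-gon: merge 3 vertices and 3 edges, delete both glued faces → V=20, E=47, F=29.
Check: V − E + F = 20 − 47 + 29 = 2.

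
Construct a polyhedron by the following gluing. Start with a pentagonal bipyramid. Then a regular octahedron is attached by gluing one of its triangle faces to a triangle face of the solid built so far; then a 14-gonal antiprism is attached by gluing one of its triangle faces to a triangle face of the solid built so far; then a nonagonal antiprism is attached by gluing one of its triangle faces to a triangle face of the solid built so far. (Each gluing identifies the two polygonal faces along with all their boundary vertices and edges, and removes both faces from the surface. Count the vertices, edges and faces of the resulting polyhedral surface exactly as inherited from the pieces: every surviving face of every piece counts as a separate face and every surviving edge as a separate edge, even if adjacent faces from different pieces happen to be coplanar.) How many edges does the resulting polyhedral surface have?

110

A pentagonal bipyramid: V=7, E=15, F=10.
Attach a regular octahedron (V=6, E=12, F=8) along a 3-gon: merge 3 vertices and 3 edges, delete both glued faces → V=10, E=24, F=16.
Attach a 14-gonal antiprism (V=28, E=56, F=30) along a 3-gon: merge 3 vertices and 3 edges, delete both glued faces → V=35, E=77, F=44.
Attach a nonagonal antiprism (V=18, E=36, F=20) along a 3-gon: merge 3 vertices and 3 edges, delete both glued faces → V=50, E=110, F=62.
Check: V − E + F = 50 − 110 + 62 = 2.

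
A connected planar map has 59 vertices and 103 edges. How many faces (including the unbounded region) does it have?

Euler's formula for a connected plane graph: V − E + F = 2, so F = 2 − 59 + 103 = 46.

46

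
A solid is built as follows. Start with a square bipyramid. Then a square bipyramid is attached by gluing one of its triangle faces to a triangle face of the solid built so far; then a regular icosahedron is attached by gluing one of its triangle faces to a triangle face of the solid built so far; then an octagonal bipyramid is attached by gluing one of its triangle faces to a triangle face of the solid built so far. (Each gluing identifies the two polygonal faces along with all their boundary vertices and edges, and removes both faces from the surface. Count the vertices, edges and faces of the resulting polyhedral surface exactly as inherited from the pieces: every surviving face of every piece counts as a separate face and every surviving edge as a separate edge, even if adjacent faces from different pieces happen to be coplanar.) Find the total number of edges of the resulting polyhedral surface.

69

A square bipyramid: V=6, E=12, F=8.
Attach a square bipyramid (V=6, E=12, F=8) along a 3-gon: merge 3 vertices and 3 edges, delete both glued faces → V=9, E=21, F=14.
Attach a regular icosahedron (V=12, E=30, F=20) along a 3-gon: merge 3 vertices and 3 edges, delete both glued faces → V=18, E=48, F=32.
Attach an octagonal bipyramid (V=10, E=24, F=16) along a 3-gon: merge 3 vertices and 3 edges, delete both glued faces → V=25, E=69, F=46.
Check: V − E + F = 25 − 69 + 46 = 2.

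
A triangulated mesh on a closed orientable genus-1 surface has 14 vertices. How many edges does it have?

χ = 2 − 2·1 = 0, and every face is a triangle so 3F = 2E.
V − E + F = 0 with E = 3F/2 gives 14 − (3/2 − 1)·F = 0, so F = 28 and E = 42.

42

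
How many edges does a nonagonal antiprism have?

36

An antiprism on an n-gon has two n-gon caps and 2n triangles: V = 2·9 = 18, E = 4·9 = 36, F = 2·9 + 2 = 20.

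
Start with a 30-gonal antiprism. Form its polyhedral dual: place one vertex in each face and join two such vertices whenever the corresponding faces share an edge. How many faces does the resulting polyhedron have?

The base solid has V = 60, E = 120, F = 62.
The dual swaps V and F and preserves E: V′ = F = 62, E′ = E = 120, F′ = V = 60.

60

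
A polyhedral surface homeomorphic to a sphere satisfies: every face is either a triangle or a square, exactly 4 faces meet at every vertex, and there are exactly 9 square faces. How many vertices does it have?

15

Let x be the number of triangles; then F = 9 + x.
Edge–face incidences: 2E = 4·9 + 3·x = 36 + 3x.
Every vertex has degree 4, so 4V = 2E.
Euler: V − E + F = 2 ⇒ (2E)/4 − E + (9 + x) = 2.
Multiply by 8: 2·(2E) − 4·(2E) + 8·(9 + x) = 16, i.e. 72 + 8x − 2·(36 + 3x) = 16.
Collecting terms: 2x = 16, so x = 8.
Then 2E = 36 + 3·8 = 60, so E = 30, V = 2E/4 = 15, F = 9 + 8 = 17.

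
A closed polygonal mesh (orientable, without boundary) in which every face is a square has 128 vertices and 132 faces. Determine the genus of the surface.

3

Every face is a square, so 2E = 4·132 = 528, giving E = 264.
χ = V − E + F = 128 − 264 + 132 = -4.
For a closed orientable surface χ = 2 − 2g, so g = (2 − (-4))/2 = 3.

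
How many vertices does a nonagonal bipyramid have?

A bipyramid over an n-gon has 2n triangular faces and n + 2 vertices: V = 9 + 2 = 11, E = 3·9 = 27, F = 2·9 = 18.
Check: V − E + F = 11 − 27 + 18 = 2.

11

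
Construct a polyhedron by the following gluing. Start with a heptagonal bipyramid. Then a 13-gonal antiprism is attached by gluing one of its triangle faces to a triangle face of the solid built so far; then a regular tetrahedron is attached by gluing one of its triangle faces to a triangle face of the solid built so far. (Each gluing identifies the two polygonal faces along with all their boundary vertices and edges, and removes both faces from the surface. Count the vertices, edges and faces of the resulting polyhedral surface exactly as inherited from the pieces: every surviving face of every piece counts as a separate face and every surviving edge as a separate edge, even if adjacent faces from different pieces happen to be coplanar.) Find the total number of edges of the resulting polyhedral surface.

73

A heptagonal bipyramid: V=9, E=21, F=14.
Attach a 13-gonal antiprism (V=26, E=52, F=28) along a 3-gon: merge 3 vertices and 3 edges, delete both glued faces → V=32, E=70, F=40.
Attach a regular tetrahedron (V=4, E=6, F=4) along a 3-gon: merge 3 vertices and 3 edges, delete both glued faces → V=33, E=73, F=42.
Check: V − E + F = 33 − 73 + 42 = 2.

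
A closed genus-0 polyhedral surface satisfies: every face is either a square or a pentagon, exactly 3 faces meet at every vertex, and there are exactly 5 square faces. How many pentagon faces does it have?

Let x be the number of pentagons; then F = 5 + x.
Edge–face incidences: 2E = 4·5 + 5·x = 20 + 5x.
Every vertex has degree 3, so 3V = 2E.
Euler: V − E + F = 2 ⇒ (2E)/3 − E + (5 + x) = 2.
Multiply by 6: 2·(2E) − 3·(2E) + 6·(5 + x) = 12, i.e. 30 + 6x − (20 + 5x) = 12.
Collecting terms: x + 10 = 12, so x = 2.
Then 2E = 20 + 5·2 = 30, so E = 15, V = 2E/3 = 10, F = 5 + 2 = 7.

2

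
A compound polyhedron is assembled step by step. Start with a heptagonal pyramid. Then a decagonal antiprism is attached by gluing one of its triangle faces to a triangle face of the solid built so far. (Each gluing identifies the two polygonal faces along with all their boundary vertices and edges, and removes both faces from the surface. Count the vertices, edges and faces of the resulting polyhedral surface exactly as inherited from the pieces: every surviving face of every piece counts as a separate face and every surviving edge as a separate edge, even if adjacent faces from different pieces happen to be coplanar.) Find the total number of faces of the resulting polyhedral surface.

28

A heptagonal pyramid: V=8, E=14, F=8.
Attach a decagonal antiprism (V=20, E=40, F=22) along a 3-gon: merge 3 vertices and 3 edges, delete both glued faces → V=25, E=51, F=28.
Check: V − E + F = 25 − 51 + 28 = 2.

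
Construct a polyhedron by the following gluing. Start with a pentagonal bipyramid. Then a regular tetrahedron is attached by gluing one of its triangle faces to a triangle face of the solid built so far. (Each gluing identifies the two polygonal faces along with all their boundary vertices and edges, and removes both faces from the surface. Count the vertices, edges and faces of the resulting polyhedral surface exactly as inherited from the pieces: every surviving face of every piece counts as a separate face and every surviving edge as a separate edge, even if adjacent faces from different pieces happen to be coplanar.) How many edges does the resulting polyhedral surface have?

18

A pentagonal bipyramid: V=7, E=15, F=10.
Attach a regular tetrahedron (V=4, E=6, F=4) along a 3-gon: merge 3 vertices and 3 edges, delete both glued faces → V=8, E=18, F=12.
Check: V − E + F = 8 − 18 + 12 = 2.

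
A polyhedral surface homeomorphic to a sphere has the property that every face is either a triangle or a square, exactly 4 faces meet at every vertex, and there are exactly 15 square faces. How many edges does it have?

Let x be the number of triangles; then F = 15 + x.
Edge–face incidences: 2E = 4·15 + 3·x = 60 + 3x.
Every vertex has degree 4, so 4V = 2E.
Euler: V − E + F = 2 ⇒ (2E)/4 − E + (15 + x) = 2.
Multiply by 8: 2·(2E) − 4·(2E) + 8·(15 + x) = 16, i.e. 120 + 8x − 2·(60 + 3x) = 16.
Collecting terms: 2x = 16, so x = 8.
Then 2E = 60 + 3·8 = 84, so E = 42, V = 2E/4 = 21, F = 15 + 8 = 23.

42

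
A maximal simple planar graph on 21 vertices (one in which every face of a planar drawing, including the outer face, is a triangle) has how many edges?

57

In a plane triangulation 3F = 2E and V − E + F = 2, so E = 3V − 6 = 3·21 − 6 = 57.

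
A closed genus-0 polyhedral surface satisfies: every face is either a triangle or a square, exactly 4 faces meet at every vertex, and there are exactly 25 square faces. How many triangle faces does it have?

8

Let x be the number of triangles; then F = 25 + x.
Edge–face incidences: 2E = 4·25 + 3·x = 100 + 3x.
Every vertex has degree 4, so 4V = 2E.
Euler: V − E + F = 2 ⇒ (2E)/4 − E + (25 + x) = 2.
Multiply by 8: 2·(2E) − 4·(2E) + 8·(25 + x) = 16, i.e. 200 + 8x − 2·(100 + 3x) = 16.
Collecting terms: 2x = 16, so x = 8.
Then 2E = 100 + 3·8 = 124, so E = 62, V = 2E/4 = 31, F = 25 + 8 = 33.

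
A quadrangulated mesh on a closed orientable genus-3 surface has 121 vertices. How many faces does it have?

χ = 2 − 2·3 = -4, and every face is a square so 4F = 2E.
V − E + F = -4 with E = 4F/2 gives 121 − (4/2 − 1)·F = -4, so F = 125 and E = 250.

125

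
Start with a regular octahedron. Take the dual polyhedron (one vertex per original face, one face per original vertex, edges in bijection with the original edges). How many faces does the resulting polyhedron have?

The base solid has V = 6, E = 12, F = 8.
The dual swaps V and F and preserves E: V′ = F = 8, E′ = E = 12, F′ = V = 6.

6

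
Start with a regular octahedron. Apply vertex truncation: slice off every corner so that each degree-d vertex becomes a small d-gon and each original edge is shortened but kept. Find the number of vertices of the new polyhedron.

The base solid has V = 6, E = 12, F = 8.
Truncation replaces each original edge-end by a new vertex, so V′ = 2E = 24.
Each original edge survives, and each old vertex of degree d contributes d new edges; summing degrees gives Σd = 2E, so E′ = E + 2E = 3E = 36.
Each original face survives and each original vertex becomes one new face: F′ = F + V = 14.

24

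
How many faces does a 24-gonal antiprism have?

50

An antiprism on an n-gon has two n-gon caps and 2n triangles: V = 2·24 = 48, E = 4·24 = 96, F = 2·24 + 2 = 50.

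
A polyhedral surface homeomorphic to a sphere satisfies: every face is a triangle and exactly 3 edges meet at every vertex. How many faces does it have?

Each face has 3 edges and each edge borders two faces, so 2E = 3F.
Each vertex has degree 3, so 3V = 2E and hence V = 3F/3.
Euler: V − E + F = 2 ⇒ (3F/3) − (3F/2) + F = 2.
Multiply by 6: (6 − 9 + 6)F = 12, i.e. 3F = 12.
So F = 4, E = 3·4/2 = 6, V = 3·4/3 = 4.

4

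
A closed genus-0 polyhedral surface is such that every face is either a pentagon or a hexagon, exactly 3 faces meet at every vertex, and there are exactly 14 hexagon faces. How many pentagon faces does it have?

12

Let x be the number of pentagons; then F = 14 + x.
Edge–face incidences: 2E = 6·14 + 5·x = 84 + 5x.
Every vertex has degree 3, so 3V = 2E.
Euler: V − E + F = 2 ⇒ (2E)/3 − E + (14 + x) = 2.
Multiply by 6: 2·(2E) − 3·(2E) + 6·(14 + x) = 12, i.e. 84 + 6x − (84 + 5x) = 12.
Collecting terms: x = 12.
Then 2E = 84 + 5·12 = 144, so E = 72, V = 2E/3 = 48, F = 14 + 12 = 26.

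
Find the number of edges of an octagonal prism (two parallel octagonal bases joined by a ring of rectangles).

24

A prism on an n-gon has two n-gon bases and n rectangular sides: V = 2·8 = 16, E = 3·8 = 24, F = 8 + 2 = 10.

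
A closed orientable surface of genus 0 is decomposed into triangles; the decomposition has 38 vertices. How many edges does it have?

χ = 2 − 2·0 = 2, and every face is a triangle so 3F = 2E.
V − E + F = 2 with E = 3F/2 gives 38 − (3/2 − 1)·F = 2, so F = 72 and E = 108.

108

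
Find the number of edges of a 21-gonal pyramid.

A pyramid on an n-gon base has one n-gon and n triangles: V = 21 + 1 = 22, E = 2·21 = 42, F = 21 + 1 = 22.

42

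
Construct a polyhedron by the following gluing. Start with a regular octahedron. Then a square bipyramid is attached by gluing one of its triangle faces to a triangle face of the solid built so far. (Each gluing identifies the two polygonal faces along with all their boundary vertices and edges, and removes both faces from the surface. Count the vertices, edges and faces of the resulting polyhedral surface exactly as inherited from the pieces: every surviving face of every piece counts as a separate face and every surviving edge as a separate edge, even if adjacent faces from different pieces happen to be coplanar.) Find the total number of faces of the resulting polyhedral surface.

A regular octahedron: V=6, E=12, F=8.
Attach a square bipyramid (V=6, E=12, F=8) along a 3-gon: merge 3 vertices and 3 edges, delete both glued faces → V=9, E=21, F=14.
Check: V − E + F = 9 − 21 + 14 = 2.

14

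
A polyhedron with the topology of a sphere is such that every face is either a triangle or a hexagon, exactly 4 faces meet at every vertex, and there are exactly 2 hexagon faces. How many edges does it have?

24

Let x be the number of triangles; then F = 2 + x.
Edge–face incidences: 2E = 6·2 + 3·x = 12 + 3x.
Every vertex has degree 4, so 4V = 2E.
Euler: V − E + F = 2 ⇒ (2E)/4 − E + (2 + x) = 2.
Multiply by 8: 2·(2E) − 4·(2E) + 8·(2 + x) = 16, i.e. 16 + 8x − 2·(12 + 3x) = 16.
Collecting terms: 2x − 8 = 16, so 2x = 24, so x = 12.
Then 2E = 12 + 3·12 = 48, so E = 24, V = 2E/4 = 12, F = 2 + 12 = 14.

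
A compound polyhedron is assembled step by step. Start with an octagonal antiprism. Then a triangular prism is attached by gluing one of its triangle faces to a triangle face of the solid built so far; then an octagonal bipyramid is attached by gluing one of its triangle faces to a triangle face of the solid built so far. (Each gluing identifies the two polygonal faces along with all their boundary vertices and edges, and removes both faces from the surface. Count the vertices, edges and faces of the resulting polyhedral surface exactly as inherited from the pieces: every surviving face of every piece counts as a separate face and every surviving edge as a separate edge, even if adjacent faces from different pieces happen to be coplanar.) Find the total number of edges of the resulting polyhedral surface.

An octagonal antiprism: V=16, E=32, F=18.
Attach a triangular prism (V=6, E=9, F=5) along a 3-gon: merge 3 vertices and 3 edges, delete both glued faces → V=19, E=38, F=21.
Attach an octagonal bipyramid (V=10, E=24, F=16) along a 3-gon: merge 3 vertices and 3 edges, delete both glued faces → V=26, E=59, F=35.
Check: V − E + F = 26 − 59 + 35 = 2.

59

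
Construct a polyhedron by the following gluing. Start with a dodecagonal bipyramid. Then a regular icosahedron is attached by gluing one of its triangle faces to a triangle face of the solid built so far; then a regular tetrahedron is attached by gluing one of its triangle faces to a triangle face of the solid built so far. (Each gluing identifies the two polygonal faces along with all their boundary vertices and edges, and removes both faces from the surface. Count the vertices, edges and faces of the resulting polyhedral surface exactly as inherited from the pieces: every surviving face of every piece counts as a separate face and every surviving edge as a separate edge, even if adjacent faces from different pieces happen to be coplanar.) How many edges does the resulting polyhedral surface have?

66

A dodecagonal bipyramid: V=14, E=36, F=24.
Attach a regular icosahedron (V=12, E=30, F=20) along a 3-gon: merge 3 vertices and 3 edges, delete both glued faces → V=23, E=63, F=42.
Attach a regular tetrahedron (V=4, E=6, F=4) along a 3-gon: merge 3 vertices and 3 edges, delete both glued faces → V=24, E=66, F=44.
Check: V − E + F = 24 − 66 + 44 = 2.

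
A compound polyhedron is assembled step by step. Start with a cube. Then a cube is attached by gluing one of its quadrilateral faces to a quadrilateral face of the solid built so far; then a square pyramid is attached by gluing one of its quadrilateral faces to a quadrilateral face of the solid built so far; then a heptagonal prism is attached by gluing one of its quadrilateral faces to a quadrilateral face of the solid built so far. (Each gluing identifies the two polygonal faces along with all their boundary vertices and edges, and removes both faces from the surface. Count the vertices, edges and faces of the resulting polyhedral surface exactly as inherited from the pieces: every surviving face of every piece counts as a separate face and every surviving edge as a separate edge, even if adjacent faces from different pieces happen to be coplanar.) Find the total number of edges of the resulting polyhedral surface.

41

A cube: V=8, E=12, F=6.
Attach a cube (V=8, E=12, F=6) along a 4-gon: merge 4 vertices and 4 edges, delete both glued faces → V=12, E=20, F=10.
Attach a square pyramid (V=5, E=8, F=5) along a 4-gon: merge 4 vertices and 4 edges, delete both glued faces → V=13, E=24, F=13.
Attach a heptagonal prism (V=14, E=21, F=9) along a 4-gon: merge 4 vertices and 4 edges, delete both glued faces → V=23, E=41, F=20.
Check: V − E + F = 23 − 41 + 20 = 2.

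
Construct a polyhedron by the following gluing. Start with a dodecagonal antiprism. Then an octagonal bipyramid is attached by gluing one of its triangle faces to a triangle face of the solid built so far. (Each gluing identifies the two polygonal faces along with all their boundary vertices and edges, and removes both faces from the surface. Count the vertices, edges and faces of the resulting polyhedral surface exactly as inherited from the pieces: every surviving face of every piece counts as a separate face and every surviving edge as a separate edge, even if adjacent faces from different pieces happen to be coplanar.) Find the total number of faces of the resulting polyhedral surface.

A dodecagonal antiprism: V=24, E=48, F=26.
Attach an octagonal bipyramid (V=10, E=24, F=16) along a 3-gon: merge 3 vertices and 3 edges, delete both glued faces → V=31, E=69, F=40.
Check: V − E + F = 31 − 69 + 40 = 2.

40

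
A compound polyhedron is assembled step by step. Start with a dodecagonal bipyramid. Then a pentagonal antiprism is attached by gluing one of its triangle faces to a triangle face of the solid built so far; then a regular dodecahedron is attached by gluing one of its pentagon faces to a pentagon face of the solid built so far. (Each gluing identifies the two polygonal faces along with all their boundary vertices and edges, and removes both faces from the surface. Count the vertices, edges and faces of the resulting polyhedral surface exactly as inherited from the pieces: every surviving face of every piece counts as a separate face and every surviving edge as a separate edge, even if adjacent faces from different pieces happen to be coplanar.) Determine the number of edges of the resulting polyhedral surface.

78

A dodecagonal bipyramid: V=14, E=36, F=24.
Attach a pentagonal antiprism (V=10, E=20, F=12) along a 3-gon: merge 3 vertices and 3 edges, delete both glued faces → V=21, E=53, F=34.
Attach a regular dodecahedron (V=20, E=30, F=12) along a 5-gon: merge 5 vertices and 5 edges, delete both glued faces → V=36, E=78, F=44.
Check: V − E + F = 36 − 78 + 44 = 2.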